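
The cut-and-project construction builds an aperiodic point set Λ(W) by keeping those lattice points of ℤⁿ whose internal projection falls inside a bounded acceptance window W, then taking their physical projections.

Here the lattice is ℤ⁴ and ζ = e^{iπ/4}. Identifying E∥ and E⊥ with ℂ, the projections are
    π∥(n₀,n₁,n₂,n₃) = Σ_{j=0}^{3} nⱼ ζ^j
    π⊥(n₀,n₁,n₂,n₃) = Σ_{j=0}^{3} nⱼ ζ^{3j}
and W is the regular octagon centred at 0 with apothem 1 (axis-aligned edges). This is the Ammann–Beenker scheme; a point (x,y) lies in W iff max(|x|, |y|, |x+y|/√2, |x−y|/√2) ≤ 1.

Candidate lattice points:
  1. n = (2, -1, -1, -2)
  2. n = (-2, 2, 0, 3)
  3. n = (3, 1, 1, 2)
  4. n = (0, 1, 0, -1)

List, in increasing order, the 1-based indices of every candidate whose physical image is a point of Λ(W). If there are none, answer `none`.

none

Internal map: ζ^{3j} for j=0..3 gives (1,0), (−√2/2,√2/2), (0,−1), (√2/2,√2/2).
#1 (2, -1, -1, -2): internal (1.2929, -1.1213); octagon support 1.7071 vs apothem 1 → ∉ W
#2 (-2, 2, 0, 3): internal (-1.2929, 3.5355); octagon support 3.5355 vs apothem 1 → ∉ W
#3 (3, 1, 1, 2): internal (3.7071, 1.1213); octagon support 3.7071 vs apothem 1 → ∉ W
#4 (0, 1, 0, -1): internal (-1.4142, 0.0000); octagon support 1.4142 vs apothem 1 → ∉ W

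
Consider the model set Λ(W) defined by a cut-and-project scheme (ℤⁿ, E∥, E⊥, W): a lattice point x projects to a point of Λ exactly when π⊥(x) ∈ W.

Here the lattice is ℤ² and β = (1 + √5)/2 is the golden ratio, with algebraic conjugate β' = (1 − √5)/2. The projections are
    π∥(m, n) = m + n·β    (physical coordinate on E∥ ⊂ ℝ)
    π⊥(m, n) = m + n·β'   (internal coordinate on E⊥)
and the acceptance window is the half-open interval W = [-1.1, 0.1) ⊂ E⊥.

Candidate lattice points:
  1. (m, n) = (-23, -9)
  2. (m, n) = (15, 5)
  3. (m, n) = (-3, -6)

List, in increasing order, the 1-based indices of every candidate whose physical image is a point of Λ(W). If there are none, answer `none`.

none

Numerically β ≈ 1.6180 and β' = −1/β ≈ -0.6180.
[1] lift (-23,-9): star map gives -17.4377; window check -1.1 ≤ -17.4377 < 0.1 is false → out
[2] lift (15,5): star map gives 11.9098; window check -1.1 ≤ 11.9098 < 0.1 is false → out
[3] lift (-3,-6): star map gives 0.7082; window check -1.1 ≤ 0.7082 < 0.1 is false → out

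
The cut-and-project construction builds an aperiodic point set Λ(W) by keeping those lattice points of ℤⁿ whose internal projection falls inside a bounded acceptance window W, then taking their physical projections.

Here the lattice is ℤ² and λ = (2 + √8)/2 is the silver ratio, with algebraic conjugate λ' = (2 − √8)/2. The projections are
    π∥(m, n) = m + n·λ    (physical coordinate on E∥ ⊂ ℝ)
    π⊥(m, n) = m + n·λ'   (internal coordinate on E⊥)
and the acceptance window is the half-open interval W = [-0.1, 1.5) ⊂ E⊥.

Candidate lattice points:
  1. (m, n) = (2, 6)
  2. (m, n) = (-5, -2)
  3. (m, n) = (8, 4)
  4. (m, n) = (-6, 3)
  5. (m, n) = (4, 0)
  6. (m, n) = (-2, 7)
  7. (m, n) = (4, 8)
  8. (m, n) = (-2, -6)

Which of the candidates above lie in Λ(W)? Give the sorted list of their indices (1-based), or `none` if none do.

7, 8

Compute λ' = (2−√8)/2 = -0.41421, so π⊥(m,n) = m -0.41421·n.
[1] lift (2,6): star map gives -0.48528; window check -0.1 ≤ -0.48528 < 1.5 is false → out
[2] lift (-5,-2): star map gives -4.17157; window check -0.1 ≤ -4.17157 < 1.5 is false → out
[3] lift (8,4): star map gives 6.34315; window check -0.1 ≤ 6.34315 < 1.5 is false → out
[4] lift (-6,3): star map gives -7.24264; window check -0.1 ≤ -7.24264 < 1.5 is false → out
[5] lift (4,0): star map gives 4.00000; window check -0.1 ≤ 4.00000 < 1.5 is false → out
[6] lift (-2,7): star map gives -4.89949; window check -0.1 ≤ -4.89949 < 1.5 is false → out
[7] lift (4,8): star map gives 0.68629; window check -0.1 ≤ 0.68629 < 1.5 is true → IN Λ
[8] lift (-2,-6): star map gives 0.48528; window check -0.1 ≤ 0.48528 < 1.5 is true → IN Λ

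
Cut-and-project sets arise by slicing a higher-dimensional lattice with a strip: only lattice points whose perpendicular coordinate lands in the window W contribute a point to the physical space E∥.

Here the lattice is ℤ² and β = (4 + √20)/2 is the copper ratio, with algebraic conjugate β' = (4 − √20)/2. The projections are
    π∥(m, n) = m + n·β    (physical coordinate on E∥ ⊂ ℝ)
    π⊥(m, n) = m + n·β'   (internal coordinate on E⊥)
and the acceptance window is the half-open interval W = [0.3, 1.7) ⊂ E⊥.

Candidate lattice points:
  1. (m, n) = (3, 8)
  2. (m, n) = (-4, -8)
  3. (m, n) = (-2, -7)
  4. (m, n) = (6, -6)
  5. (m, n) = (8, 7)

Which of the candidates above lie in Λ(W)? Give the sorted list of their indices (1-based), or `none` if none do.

1

β' = (4−√20)/2 ≈ -0.2361.
#1 (3,8): internal coord 3 + (8)·β' = +1.1115; +1.1115 ∈ [0.3, 1.7) → IN Λ
#2 (-4,-8): internal coord -4 + (-8)·β' = -2.1115; -2.1115 ∉ [0.3, 1.7) → out
#3 (-2,-7): internal coord -2 + (-7)·β' = -0.3475; -0.3475 ∉ [0.3, 1.7) → out
#4 (6,-6): internal coord 6 + (-6)·β' = +7.4164; +7.4164 ∉ [0.3, 1.7) → out
#5 (8,7): internal coord 8 + (7)·β' = +6.3475; +6.3475 ∉ [0.3, 1.7) → out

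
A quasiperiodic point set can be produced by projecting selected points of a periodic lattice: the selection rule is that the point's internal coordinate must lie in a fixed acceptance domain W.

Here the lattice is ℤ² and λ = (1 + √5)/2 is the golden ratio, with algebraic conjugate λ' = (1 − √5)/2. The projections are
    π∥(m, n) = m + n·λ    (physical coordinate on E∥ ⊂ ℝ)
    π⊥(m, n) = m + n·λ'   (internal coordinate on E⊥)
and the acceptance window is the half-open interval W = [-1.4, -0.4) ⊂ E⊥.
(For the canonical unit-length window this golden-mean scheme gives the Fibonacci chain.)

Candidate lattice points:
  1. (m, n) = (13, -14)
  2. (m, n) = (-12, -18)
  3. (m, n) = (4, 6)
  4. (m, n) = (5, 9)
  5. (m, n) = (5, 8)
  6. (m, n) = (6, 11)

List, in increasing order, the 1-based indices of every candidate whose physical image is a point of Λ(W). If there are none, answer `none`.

Numerically λ ≈ 1.6180 and λ' = −1/λ ≈ -0.6180.
#1 (13,-14): internal coord 13 + (-14)·λ' = +21.6525; +21.6525 ∉ [-1.4, -0.4) → out
#2 (-12,-18): internal coord -12 + (-18)·λ' = -0.8754; -0.8754 ∈ [-1.4, -0.4) → IN Λ
#3 (4,6): internal coord 4 + (6)·λ' = +0.2918; +0.2918 ∉ [-1.4, -0.4) → out
#4 (5,9): internal coord 5 + (9)·λ' = -0.5623; -0.5623 ∈ [-1.4, -0.4) → IN Λ
#5 (5,8): internal coord 5 + (8)·λ' = +0.0557; +0.0557 ∉ [-1.4, -0.4) → out
#6 (6,11): internal coord 6 + (11)·λ' = -0.7984; -0.7984 ∈ [-1.4, -0.4) → IN Λ

2, 4, 6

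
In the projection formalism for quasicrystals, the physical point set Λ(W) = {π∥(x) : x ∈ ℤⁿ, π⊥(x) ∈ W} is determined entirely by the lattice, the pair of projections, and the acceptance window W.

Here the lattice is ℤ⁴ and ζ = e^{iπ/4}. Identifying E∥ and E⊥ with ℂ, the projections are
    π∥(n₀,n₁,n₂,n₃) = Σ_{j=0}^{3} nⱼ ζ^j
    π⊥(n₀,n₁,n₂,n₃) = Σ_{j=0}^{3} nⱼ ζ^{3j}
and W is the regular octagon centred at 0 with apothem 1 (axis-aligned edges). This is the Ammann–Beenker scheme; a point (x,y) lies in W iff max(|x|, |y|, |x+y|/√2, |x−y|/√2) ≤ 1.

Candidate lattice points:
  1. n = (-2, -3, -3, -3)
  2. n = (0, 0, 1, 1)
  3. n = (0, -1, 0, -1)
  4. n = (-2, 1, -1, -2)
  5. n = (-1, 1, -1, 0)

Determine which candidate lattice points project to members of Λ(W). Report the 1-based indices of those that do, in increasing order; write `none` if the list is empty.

2

π⊥(n) = n₀ + n₁ζ³ + n₂ζ⁶ + n₃ζ⁹ where ζ = e^{iπ/4}.
candidate 1: n = (-2, -3, -3, -3) → π⊥ ≈ (-2.0000, -1.2426); max(|x|,|y|,|x±y|/√2) = 2.2929 > 1 ⇒ ∉ W
candidate 2: n = (0, 0, 1, 1) → π⊥ ≈ (+0.7071, -0.2929); max(|x|,|y|,|x±y|/√2) = 0.7071 ≤ 1 ⇒ ∈ W
candidate 3: n = (0, -1, 0, -1) → π⊥ ≈ (+0.0000, -1.4142); max(|x|,|y|,|x±y|/√2) = 1.4142 > 1 ⇒ ∉ W
candidate 4: n = (-2, 1, -1, -2) → π⊥ ≈ (-4.1213, +0.2929); max(|x|,|y|,|x±y|/√2) = 4.1213 > 1 ⇒ ∉ W
candidate 5: n = (-1, 1, -1, 0) → π⊥ ≈ (-1.7071, +1.7071); max(|x|,|y|,|x±y|/√2) = 2.4142 > 1 ⇒ ∉ W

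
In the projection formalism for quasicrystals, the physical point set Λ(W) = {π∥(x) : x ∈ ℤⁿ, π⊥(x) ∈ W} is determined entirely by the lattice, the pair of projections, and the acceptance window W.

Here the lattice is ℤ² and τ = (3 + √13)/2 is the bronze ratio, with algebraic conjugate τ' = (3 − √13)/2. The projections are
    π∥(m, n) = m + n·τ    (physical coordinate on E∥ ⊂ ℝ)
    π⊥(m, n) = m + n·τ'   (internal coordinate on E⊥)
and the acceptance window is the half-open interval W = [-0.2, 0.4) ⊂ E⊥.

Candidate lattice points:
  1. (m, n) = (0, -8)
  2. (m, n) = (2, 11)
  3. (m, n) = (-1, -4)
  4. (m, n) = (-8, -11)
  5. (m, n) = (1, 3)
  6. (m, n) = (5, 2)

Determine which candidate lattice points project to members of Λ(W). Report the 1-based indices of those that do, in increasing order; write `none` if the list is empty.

3, 5

Numerically τ ≈ 3.30278 and τ' = −1/τ ≈ -0.30278.
[1] lift (0,-8): star map gives 2.42221; window check -0.2 ≤ 2.42221 < 0.4 is false → out
[2] lift (2,11): star map gives -1.33053; window check -0.2 ≤ -1.33053 < 0.4 is false → out
[3] lift (-1,-4): star map gives 0.21110; window check -0.2 ≤ 0.21110 < 0.4 is true → IN Λ
[4] lift (-8,-11): star map gives -4.66947; window check -0.2 ≤ -4.66947 < 0.4 is false → out
[5] lift (1,3): star map gives 0.09167; window check -0.2 ≤ 0.09167 < 0.4 is true → IN Λ
[6] lift (5,2): star map gives 4.39445; window check -0.2 ≤ 4.39445 < 0.4 is false → out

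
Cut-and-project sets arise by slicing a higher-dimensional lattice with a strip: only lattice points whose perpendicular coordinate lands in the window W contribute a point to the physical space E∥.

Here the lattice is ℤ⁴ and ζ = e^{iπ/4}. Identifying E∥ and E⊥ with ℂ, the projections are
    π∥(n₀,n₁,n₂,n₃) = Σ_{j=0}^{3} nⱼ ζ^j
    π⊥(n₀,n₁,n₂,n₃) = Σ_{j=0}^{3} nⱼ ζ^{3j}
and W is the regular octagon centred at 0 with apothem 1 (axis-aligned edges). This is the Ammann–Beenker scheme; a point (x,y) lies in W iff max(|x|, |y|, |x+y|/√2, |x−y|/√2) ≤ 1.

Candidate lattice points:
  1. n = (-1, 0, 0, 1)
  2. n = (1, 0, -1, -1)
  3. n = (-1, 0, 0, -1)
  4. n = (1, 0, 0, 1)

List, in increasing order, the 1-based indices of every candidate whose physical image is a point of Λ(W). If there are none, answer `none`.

π⊥(n) = n₀ + n₁ζ³ + n₂ζ⁶ + n₃ζ⁹ where ζ = e^{iπ/4}.
#1 (-1, 0, 0, 1): internal (-0.29289, 0.70711); octagon support 0.70711 vs apothem 1 → ∈ W
#2 (1, 0, -1, -1): internal (0.29289, 0.29289); octagon support 0.41421 vs apothem 1 → ∈ W
#3 (-1, 0, 0, -1): internal (-1.70711, -0.70711); octagon support 1.70711 vs apothem 1 → ∉ W
#4 (1, 0, 0, 1): internal (1.70711, 0.70711); octagon support 1.70711 vs apothem 1 → ∉ W

1, 2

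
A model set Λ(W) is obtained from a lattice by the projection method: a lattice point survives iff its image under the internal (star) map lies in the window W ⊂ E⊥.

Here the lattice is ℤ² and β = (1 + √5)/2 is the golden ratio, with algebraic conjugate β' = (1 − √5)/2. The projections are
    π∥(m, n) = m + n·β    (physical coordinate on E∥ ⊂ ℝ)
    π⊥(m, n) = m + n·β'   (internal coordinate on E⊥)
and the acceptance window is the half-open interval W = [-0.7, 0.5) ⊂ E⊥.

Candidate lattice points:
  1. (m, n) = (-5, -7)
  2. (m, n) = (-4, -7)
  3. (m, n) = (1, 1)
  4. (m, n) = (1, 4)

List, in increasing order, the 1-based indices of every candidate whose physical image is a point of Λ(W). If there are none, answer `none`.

1, 2, 3

Compute β' = (1−√5)/2 = -0.6180, so π⊥(m,n) = m -0.6180·n.
candidate 1: (m,n)=(-5,-7) → π∥ = -5-7·β ≈ -16.3262, π⊥ = -5-7·β' ≈ -0.6738 ∈ [-0.7, 0.5) ⇒ IN Λ
candidate 2: (m,n)=(-4,-7) → π∥ = -4-7·β ≈ -15.3262, π⊥ = -4-7·β' ≈ 0.3262 ∈ [-0.7, 0.5) ⇒ IN Λ
candidate 3: (m,n)=(1,1) → π∥ = 1+1·β ≈ 2.6180, π⊥ = 1+1·β' ≈ 0.3820 ∈ [-0.7, 0.5) ⇒ IN Λ
candidate 4: (m,n)=(1,4) → π∥ = 1+4·β ≈ 7.4721, π⊥ = 1+4·β' ≈ -1.4721 ∉ [-0.7, 0.5) ⇒ out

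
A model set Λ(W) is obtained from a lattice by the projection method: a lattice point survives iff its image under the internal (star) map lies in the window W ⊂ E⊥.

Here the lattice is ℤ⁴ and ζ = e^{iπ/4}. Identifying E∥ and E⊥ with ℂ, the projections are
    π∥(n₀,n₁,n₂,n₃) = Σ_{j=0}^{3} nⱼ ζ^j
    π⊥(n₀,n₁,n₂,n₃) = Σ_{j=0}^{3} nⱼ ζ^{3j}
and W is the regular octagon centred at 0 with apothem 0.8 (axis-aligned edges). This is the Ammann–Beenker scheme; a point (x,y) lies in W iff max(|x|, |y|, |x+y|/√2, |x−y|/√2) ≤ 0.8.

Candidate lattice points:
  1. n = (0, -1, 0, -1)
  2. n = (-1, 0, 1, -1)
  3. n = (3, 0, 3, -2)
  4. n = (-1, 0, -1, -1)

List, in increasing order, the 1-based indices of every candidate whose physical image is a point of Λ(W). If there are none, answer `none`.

With ζ = e^{iπ/4} the internal vectors are ζ^0,ζ^3,ζ^6,ζ^9.
candidate 1: n = (0, -1, 0, -1) → π⊥ ≈ (+0.00000, -1.41421); max(|x|,|y|,|x±y|/√2) = 1.41421 > 0.8 ⇒ ∉ W
candidate 2: n = (-1, 0, 1, -1) → π⊥ ≈ (-1.70711, -1.70711); max(|x|,|y|,|x±y|/√2) = 2.41421 > 0.8 ⇒ ∉ W
candidate 3: n = (3, 0, 3, -2) → π⊥ ≈ (+1.58579, -4.41421); max(|x|,|y|,|x±y|/√2) = 4.41421 > 0.8 ⇒ ∉ W
candidate 4: n = (-1, 0, -1, -1) → π⊥ ≈ (-1.70711, +0.29289); max(|x|,|y|,|x±y|/√2) = 1.70711 > 0.8 ⇒ ∉ W

none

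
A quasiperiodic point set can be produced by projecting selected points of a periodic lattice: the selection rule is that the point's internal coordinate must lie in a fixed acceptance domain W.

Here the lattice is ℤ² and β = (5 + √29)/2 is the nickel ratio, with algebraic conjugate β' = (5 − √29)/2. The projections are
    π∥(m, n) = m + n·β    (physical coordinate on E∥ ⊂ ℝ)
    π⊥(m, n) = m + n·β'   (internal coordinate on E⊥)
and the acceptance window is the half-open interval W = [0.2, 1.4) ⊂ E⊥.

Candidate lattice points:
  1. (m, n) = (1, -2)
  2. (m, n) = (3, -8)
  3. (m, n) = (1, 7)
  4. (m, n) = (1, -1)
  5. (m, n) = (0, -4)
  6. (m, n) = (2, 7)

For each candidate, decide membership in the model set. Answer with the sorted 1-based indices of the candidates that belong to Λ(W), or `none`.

1, 4, 5, 6

Numerically β ≈ 5.19258 and β' = −1/β ≈ -0.19258.
[1] lift (1,-2): star map gives 1.38516; window check 0.2 ≤ 1.38516 < 1.4 is true → IN Λ
[2] lift (3,-8): star map gives 4.54066; window check 0.2 ≤ 4.54066 < 1.4 is false → out
[3] lift (1,7): star map gives -0.34808; window check 0.2 ≤ -0.34808 < 1.4 is false → out
[4] lift (1,-1): star map gives 1.19258; window check 0.2 ≤ 1.19258 < 1.4 is true → IN Λ
[5] lift (0,-4): star map gives 0.77033; window check 0.2 ≤ 0.77033 < 1.4 is true → IN Λ
[6] lift (2,7): star map gives 0.65192; window check 0.2 ≤ 0.65192 < 1.4 is true → IN Λ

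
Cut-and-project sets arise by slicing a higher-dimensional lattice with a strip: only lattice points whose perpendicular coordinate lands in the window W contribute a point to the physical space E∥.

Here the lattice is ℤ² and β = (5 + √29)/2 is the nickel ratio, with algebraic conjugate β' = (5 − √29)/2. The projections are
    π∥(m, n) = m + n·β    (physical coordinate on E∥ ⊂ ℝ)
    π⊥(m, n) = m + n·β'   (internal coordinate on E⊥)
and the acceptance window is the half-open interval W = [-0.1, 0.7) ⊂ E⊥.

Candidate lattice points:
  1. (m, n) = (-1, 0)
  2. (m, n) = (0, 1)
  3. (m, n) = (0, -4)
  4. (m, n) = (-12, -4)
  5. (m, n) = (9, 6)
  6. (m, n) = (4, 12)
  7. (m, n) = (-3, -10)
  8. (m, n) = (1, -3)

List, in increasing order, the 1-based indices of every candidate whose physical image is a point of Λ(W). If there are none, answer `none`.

none

Compute β' = (5−√29)/2 = -0.1926, so π⊥(m,n) = m -0.1926·n.
#1 (-1,0): internal coord -1 + (0)·β' = -1.0000; -1.0000 ∉ [-0.1, 0.7) → out
#2 (0,1): internal coord 0 + (1)·β' = -0.1926; -0.1926 ∉ [-0.1, 0.7) → out
#3 (0,-4): internal coord 0 + (-4)·β' = +0.7703; +0.7703 ∉ [-0.1, 0.7) → out
#4 (-12,-4): internal coord -12 + (-4)·β' = -11.2297; -11.2297 ∉ [-0.1, 0.7) → out
#5 (9,6): internal coord 9 + (6)·β' = +7.8445; +7.8445 ∉ [-0.1, 0.7) → out
#6 (4,12): internal coord 4 + (12)·β' = +1.6890; +1.6890 ∉ [-0.1, 0.7) → out
#7 (-3,-10): internal coord -3 + (-10)·β' = -1.0742; -1.0742 ∉ [-0.1, 0.7) → out
#8 (1,-3): internal coord 1 + (-3)·β' = +1.5777; +1.5777 ∉ [-0.1, 0.7) → out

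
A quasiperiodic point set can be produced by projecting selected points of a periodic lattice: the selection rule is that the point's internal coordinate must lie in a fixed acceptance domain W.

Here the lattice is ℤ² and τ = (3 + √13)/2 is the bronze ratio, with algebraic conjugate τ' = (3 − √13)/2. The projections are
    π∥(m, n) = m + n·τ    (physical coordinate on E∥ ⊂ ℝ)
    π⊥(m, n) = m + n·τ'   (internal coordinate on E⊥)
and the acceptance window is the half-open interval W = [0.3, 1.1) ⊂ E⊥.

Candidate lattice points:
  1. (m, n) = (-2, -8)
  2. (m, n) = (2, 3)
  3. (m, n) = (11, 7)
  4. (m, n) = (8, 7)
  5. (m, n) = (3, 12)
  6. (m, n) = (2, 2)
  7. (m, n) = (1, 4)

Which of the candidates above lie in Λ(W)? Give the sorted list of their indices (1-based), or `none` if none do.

Numerically τ ≈ 3.30278 and τ' = −1/τ ≈ -0.30278.
#1 (-2,-8): internal coord -2 + (-8)·τ' = +0.42221; +0.42221 ∈ [0.3, 1.1) → IN Λ
#2 (2,3): internal coord 2 + (3)·τ' = +1.09167; +1.09167 ∈ [0.3, 1.1) → IN Λ
#3 (11,7): internal coord 11 + (7)·τ' = +8.88057; +8.88057 ∉ [0.3, 1.1) → out
#4 (8,7): internal coord 8 + (7)·τ' = +5.88057; +5.88057 ∉ [0.3, 1.1) → out
#5 (3,12): internal coord 3 + (12)·τ' = -0.63331; -0.63331 ∉ [0.3, 1.1) → out
#6 (2,2): internal coord 2 + (2)·τ' = +1.39445; +1.39445 ∉ [0.3, 1.1) → out
#7 (1,4): internal coord 1 + (4)·τ' = -0.21110; -0.21110 ∉ [0.3, 1.1) → out

1, 2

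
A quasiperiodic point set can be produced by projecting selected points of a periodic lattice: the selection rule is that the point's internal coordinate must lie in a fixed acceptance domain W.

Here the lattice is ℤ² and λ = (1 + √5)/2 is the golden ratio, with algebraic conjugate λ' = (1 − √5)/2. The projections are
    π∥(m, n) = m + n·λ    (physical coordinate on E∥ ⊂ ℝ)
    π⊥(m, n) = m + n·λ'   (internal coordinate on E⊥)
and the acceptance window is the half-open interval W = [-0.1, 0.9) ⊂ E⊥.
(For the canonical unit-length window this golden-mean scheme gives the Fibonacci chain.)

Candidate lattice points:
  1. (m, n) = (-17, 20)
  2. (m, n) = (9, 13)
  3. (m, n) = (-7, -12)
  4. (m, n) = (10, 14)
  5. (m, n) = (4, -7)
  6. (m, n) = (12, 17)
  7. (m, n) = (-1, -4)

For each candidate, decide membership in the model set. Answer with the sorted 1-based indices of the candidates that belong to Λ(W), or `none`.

3

Compute λ' = (1−√5)/2 = -0.6180, so π⊥(m,n) = m -0.6180·n.
#1 (-17,20): internal coord -17 + (20)·λ' = -29.3607; -29.3607 ∉ [-0.1, 0.9) → out
#2 (9,13): internal coord 9 + (13)·λ' = +0.9656; +0.9656 ∉ [-0.1, 0.9) → out
#3 (-7,-12): internal coord -7 + (-12)·λ' = +0.4164; +0.4164 ∈ [-0.1, 0.9) → IN Λ
#4 (10,14): internal coord 10 + (14)·λ' = +1.3475; +1.3475 ∉ [-0.1, 0.9) → out
#5 (4,-7): internal coord 4 + (-7)·λ' = +8.3262; +8.3262 ∉ [-0.1, 0.9) → out
#6 (12,17): internal coord 12 + (17)·λ' = +1.4934; +1.4934 ∉ [-0.1, 0.9) → out
#7 (-1,-4): internal coord -1 + (-4)·λ' = +1.4721; +1.4721 ∉ [-0.1, 0.9) → out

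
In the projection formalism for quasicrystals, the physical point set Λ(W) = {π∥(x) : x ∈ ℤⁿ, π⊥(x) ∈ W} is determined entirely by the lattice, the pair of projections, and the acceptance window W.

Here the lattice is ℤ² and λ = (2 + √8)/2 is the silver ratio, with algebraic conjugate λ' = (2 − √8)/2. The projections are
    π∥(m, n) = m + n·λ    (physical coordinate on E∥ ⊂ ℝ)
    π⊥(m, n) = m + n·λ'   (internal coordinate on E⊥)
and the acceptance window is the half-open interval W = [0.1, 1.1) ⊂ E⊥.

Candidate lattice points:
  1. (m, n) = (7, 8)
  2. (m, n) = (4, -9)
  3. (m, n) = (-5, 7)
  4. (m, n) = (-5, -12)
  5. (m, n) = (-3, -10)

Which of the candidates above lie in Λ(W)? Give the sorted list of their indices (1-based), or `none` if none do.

Numerically λ ≈ 2.41421 and λ' = −1/λ ≈ -0.41421.
#1 (7,8): internal coord 7 + (8)·λ' = +3.68629; +3.68629 ∉ [0.1, 1.1) → out
#2 (4,-9): internal coord 4 + (-9)·λ' = +7.72792; +7.72792 ∉ [0.1, 1.1) → out
#3 (-5,7): internal coord -5 + (7)·λ' = -7.89949; -7.89949 ∉ [0.1, 1.1) → out
#4 (-5,-12): internal coord -5 + (-12)·λ' = -0.02944; -0.02944 ∉ [0.1, 1.1) → out
#5 (-3,-10): internal coord -3 + (-10)·λ' = +1.14214; +1.14214 ∉ [0.1, 1.1) → out

none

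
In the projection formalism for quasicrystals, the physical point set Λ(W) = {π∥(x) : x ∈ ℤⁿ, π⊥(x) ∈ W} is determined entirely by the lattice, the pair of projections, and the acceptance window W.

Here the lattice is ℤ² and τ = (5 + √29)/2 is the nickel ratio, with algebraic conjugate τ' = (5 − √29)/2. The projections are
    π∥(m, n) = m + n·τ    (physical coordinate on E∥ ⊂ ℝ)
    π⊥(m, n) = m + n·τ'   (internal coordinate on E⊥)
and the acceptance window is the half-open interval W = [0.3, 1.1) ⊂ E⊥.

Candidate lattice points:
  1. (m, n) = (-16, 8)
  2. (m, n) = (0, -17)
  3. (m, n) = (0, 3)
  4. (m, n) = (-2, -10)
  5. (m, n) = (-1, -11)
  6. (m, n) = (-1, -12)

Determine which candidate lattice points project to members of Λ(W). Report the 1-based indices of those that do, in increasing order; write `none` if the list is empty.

none

Numerically τ ≈ 5.19258 and τ' = −1/τ ≈ -0.19258.
#1 (-16,8): internal coord -16 + (8)·τ' = -17.54066; -17.54066 ∉ [0.3, 1.1) → out
#2 (0,-17): internal coord 0 + (-17)·τ' = +3.27390; +3.27390 ∉ [0.3, 1.1) → out
#3 (0,3): internal coord 0 + (3)·τ' = -0.57775; -0.57775 ∉ [0.3, 1.1) → out
#4 (-2,-10): internal coord -2 + (-10)·τ' = -0.07418; -0.07418 ∉ [0.3, 1.1) → out
#5 (-1,-11): internal coord -1 + (-11)·τ' = +1.11841; +1.11841 ∉ [0.3, 1.1) → out
#6 (-1,-12): internal coord -1 + (-12)·τ' = +1.31099; +1.31099 ∉ [0.3, 1.1) → out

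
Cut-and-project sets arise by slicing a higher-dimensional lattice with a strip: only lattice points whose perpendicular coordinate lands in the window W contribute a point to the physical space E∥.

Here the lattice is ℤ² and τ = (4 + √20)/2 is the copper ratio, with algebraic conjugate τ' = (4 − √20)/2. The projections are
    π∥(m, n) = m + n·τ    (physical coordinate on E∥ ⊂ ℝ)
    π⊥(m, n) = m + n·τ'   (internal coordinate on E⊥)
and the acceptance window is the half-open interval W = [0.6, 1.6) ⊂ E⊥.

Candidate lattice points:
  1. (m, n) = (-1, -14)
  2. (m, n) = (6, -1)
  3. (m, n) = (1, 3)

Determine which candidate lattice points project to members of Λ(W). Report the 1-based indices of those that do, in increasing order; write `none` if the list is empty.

Compute τ' = (4−√20)/2 = -0.236068, so π⊥(m,n) = m -0.236068·n.
candidate 1: (m,n)=(-1,-14) → π∥ = -1-14·τ ≈ -60.304952, π⊥ = -1-14·τ' ≈ 2.304952 ∉ [0.6, 1.6) ⇒ out
candidate 2: (m,n)=(6,-1) → π∥ = 6-1·τ ≈ 1.763932, π⊥ = 6-1·τ' ≈ 6.236068 ∉ [0.6, 1.6) ⇒ out
candidate 3: (m,n)=(1,3) → π∥ = 1+3·τ ≈ 13.708204, π⊥ = 1+3·τ' ≈ 0.291796 ∉ [0.6, 1.6) ⇒ out

none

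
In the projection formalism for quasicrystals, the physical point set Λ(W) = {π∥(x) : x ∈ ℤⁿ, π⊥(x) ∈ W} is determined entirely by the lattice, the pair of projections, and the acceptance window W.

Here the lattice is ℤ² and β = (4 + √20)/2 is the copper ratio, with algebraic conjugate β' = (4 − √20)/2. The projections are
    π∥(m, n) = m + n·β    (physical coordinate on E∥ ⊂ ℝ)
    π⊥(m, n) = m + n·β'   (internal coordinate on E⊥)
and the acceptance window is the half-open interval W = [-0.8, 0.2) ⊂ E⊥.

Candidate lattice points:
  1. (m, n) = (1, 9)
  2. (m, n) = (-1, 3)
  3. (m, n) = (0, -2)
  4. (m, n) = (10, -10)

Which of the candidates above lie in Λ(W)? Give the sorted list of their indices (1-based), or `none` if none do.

none

β' = (4−√20)/2 ≈ -0.23607.
[1] lift (1,9): star map gives -1.12461; window check -0.8 ≤ -1.12461 < 0.2 is false → out
[2] lift (-1,3): star map gives -1.70820; window check -0.8 ≤ -1.70820 < 0.2 is false → out
[3] lift (0,-2): star map gives 0.47214; window check -0.8 ≤ 0.47214 < 0.2 is false → out
[4] lift (10,-10): star map gives 12.36068; window check -0.8 ≤ 12.36068 < 0.2 is false → out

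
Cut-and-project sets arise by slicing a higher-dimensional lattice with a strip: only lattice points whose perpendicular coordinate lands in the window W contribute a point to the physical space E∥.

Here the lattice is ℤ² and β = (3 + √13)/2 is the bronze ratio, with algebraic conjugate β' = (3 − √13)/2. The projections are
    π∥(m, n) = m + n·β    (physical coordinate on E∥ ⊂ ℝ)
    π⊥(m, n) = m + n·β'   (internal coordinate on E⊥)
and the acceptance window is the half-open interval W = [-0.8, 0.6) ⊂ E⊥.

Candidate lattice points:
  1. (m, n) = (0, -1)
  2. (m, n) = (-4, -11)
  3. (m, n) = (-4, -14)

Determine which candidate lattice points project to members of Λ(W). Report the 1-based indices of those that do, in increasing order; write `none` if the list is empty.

1, 2, 3

Numerically β ≈ 3.3028 and β' = −1/β ≈ -0.3028.
#1 (0,-1): internal coord 0 + (-1)·β' = +0.3028; +0.3028 ∈ [-0.8, 0.6) → IN Λ
#2 (-4,-11): internal coord -4 + (-11)·β' = -0.6695; -0.6695 ∈ [-0.8, 0.6) → IN Λ
#3 (-4,-14): internal coord -4 + (-14)·β' = +0.2389; +0.2389 ∈ [-0.8, 0.6) → IN Λ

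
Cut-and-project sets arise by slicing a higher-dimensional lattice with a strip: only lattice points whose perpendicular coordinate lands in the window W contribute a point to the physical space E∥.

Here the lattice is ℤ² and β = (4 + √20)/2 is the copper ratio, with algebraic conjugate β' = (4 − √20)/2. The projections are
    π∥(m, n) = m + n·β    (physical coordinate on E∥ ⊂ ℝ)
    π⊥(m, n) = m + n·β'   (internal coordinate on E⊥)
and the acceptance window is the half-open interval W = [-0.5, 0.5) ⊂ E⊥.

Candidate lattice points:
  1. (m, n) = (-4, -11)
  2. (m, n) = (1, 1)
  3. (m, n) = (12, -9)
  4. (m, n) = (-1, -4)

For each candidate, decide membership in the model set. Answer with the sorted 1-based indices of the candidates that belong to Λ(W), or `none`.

Numerically β ≈ 4.236068 and β' = −1/β ≈ -0.236068.
[1] lift (-4,-11): star map gives -1.403252; window check -0.5 ≤ -1.403252 < 0.5 is false → out
[2] lift (1,1): star map gives 0.763932; window check -0.5 ≤ 0.763932 < 0.5 is false → out
[3] lift (12,-9): star map gives 14.124612; window check -0.5 ≤ 14.124612 < 0.5 is false → out
[4] lift (-1,-4): star map gives -0.055728; window check -0.5 ≤ -0.055728 < 0.5 is true → IN Λ

4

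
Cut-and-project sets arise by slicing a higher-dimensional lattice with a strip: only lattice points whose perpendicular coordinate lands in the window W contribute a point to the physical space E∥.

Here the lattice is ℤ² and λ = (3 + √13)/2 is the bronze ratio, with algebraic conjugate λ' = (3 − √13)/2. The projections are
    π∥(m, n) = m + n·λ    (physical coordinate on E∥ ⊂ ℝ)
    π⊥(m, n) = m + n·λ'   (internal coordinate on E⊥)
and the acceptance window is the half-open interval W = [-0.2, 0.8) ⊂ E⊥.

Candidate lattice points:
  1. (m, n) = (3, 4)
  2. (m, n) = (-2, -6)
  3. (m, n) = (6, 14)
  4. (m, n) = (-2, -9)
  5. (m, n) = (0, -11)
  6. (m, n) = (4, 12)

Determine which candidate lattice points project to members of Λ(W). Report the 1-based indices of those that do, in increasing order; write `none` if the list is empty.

2, 4, 6

Numerically λ ≈ 3.30278 and λ' = −1/λ ≈ -0.30278.
candidate 1: (m,n)=(3,4) → π∥ = 3+4·λ ≈ 16.21110, π⊥ = 3+4·λ' ≈ 1.78890 ∉ [-0.2, 0.8) ⇒ out
candidate 2: (m,n)=(-2,-6) → π∥ = -2-6·λ ≈ -21.81665, π⊥ = -2-6·λ' ≈ -0.18335 ∈ [-0.2, 0.8) ⇒ IN Λ
candidate 3: (m,n)=(6,14) → π∥ = 6+14·λ ≈ 52.23886, π⊥ = 6+14·λ' ≈ 1.76114 ∉ [-0.2, 0.8) ⇒ out
candidate 4: (m,n)=(-2,-9) → π∥ = -2-9·λ ≈ -31.72498, π⊥ = -2-9·λ' ≈ 0.72498 ∈ [-0.2, 0.8) ⇒ IN Λ
candidate 5: (m,n)=(0,-11) → π∥ = 0-11·λ ≈ -36.33053, π⊥ = 0-11·λ' ≈ 3.33053 ∉ [-0.2, 0.8) ⇒ out
candidate 6: (m,n)=(4,12) → π∥ = 4+12·λ ≈ 43.63331, π⊥ = 4+12·λ' ≈ 0.36669 ∈ [-0.2, 0.8) ⇒ IN Λ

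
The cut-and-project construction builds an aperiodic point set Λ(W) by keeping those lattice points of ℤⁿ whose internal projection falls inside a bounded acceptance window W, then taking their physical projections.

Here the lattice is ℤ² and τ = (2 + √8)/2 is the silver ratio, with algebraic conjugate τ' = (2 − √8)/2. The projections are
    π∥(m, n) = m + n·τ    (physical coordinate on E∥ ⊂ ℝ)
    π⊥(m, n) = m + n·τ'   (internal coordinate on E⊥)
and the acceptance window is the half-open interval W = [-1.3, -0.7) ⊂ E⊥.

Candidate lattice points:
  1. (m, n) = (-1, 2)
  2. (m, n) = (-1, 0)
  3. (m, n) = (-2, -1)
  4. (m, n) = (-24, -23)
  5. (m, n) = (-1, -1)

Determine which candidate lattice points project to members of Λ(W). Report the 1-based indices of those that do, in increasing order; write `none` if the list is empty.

2

Compute τ' = (2−√8)/2 = -0.4142, so π⊥(m,n) = m -0.4142·n.
[1] lift (-1,2): star map gives -1.8284; window check -1.3 ≤ -1.8284 < -0.7 is false → out
[2] lift (-1,0): star map gives -1.0000; window check -1.3 ≤ -1.0000 < -0.7 is true → IN Λ
[3] lift (-2,-1): star map gives -1.5858; window check -1.3 ≤ -1.5858 < -0.7 is false → out
[4] lift (-24,-23): star map gives -14.4731; window check -1.3 ≤ -14.4731 < -0.7 is false → out
[5] lift (-1,-1): star map gives -0.5858; window check -1.3 ≤ -0.5858 < -0.7 is false → out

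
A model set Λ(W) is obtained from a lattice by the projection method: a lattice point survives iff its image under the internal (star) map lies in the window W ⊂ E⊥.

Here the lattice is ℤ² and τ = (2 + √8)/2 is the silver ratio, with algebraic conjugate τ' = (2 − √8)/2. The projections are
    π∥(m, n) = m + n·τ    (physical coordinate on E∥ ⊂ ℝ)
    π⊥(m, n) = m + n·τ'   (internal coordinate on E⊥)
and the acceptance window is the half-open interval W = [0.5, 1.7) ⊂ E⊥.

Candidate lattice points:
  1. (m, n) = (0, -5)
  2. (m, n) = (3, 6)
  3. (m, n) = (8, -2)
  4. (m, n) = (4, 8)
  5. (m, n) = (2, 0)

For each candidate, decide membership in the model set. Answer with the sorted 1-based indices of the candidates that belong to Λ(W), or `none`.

2, 4

Numerically τ ≈ 2.414214 and τ' = −1/τ ≈ -0.414214.
[1] lift (0,-5): star map gives 2.071068; window check 0.5 ≤ 2.071068 < 1.7 is false → out
[2] lift (3,6): star map gives 0.514719; window check 0.5 ≤ 0.514719 < 1.7 is true → IN Λ
[3] lift (8,-2): star map gives 8.828427; window check 0.5 ≤ 8.828427 < 1.7 is false → out
[4] lift (4,8): star map gives 0.686292; window check 0.5 ≤ 0.686292 < 1.7 is true → IN Λ
[5] lift (2,0): star map gives 2.000000; window check 0.5 ≤ 2.000000 < 1.7 is false → out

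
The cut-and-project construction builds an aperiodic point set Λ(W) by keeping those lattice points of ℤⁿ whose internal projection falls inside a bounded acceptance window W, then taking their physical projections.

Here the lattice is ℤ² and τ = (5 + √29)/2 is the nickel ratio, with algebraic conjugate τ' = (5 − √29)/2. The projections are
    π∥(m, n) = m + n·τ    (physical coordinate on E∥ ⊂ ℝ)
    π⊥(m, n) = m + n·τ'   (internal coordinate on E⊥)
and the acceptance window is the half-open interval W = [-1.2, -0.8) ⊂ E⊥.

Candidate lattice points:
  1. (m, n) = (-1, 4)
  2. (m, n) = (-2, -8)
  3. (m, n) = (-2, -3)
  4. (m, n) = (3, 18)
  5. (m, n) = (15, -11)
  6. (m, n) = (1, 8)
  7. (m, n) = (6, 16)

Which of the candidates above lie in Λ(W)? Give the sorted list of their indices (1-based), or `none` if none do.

τ' = (5−√29)/2 ≈ -0.19258.
#1 (-1,4): internal coord -1 + (4)·τ' = -1.77033; -1.77033 ∉ [-1.2, -0.8) → out
#2 (-2,-8): internal coord -2 + (-8)·τ' = -0.45934; -0.45934 ∉ [-1.2, -0.8) → out
#3 (-2,-3): internal coord -2 + (-3)·τ' = -1.42225; -1.42225 ∉ [-1.2, -0.8) → out
#4 (3,18): internal coord 3 + (18)·τ' = -0.46648; -0.46648 ∉ [-1.2, -0.8) → out
#5 (15,-11): internal coord 15 + (-11)·τ' = +17.11841; +17.11841 ∉ [-1.2, -0.8) → out
#6 (1,8): internal coord 1 + (8)·τ' = -0.54066; -0.54066 ∉ [-1.2, -0.8) → out
#7 (6,16): internal coord 6 + (16)·τ' = +2.91868; +2.91868 ∉ [-1.2, -0.8) → out

none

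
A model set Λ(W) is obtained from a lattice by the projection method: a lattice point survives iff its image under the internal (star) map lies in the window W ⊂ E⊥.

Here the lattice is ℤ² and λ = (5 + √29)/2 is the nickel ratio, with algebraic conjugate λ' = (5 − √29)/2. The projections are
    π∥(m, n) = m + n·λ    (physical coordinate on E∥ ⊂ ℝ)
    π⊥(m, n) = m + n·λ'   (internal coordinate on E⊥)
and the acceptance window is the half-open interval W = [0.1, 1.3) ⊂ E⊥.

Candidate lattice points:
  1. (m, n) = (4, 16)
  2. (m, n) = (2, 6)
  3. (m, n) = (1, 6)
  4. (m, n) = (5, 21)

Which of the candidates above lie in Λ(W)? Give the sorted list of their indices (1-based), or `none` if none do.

1, 2, 4

Compute λ' = (5−√29)/2 = -0.1926, so π⊥(m,n) = m -0.1926·n.
[1] lift (4,16): star map gives 0.9187; window check 0.1 ≤ 0.9187 < 1.3 is true → IN Λ
[2] lift (2,6): star map gives 0.8445; window check 0.1 ≤ 0.8445 < 1.3 is true → IN Λ
[3] lift (1,6): star map gives -0.1555; window check 0.1 ≤ -0.1555 < 1.3 is false → out
[4] lift (5,21): star map gives 0.9558; window check 0.1 ≤ 0.9558 < 1.3 is true → IN Λ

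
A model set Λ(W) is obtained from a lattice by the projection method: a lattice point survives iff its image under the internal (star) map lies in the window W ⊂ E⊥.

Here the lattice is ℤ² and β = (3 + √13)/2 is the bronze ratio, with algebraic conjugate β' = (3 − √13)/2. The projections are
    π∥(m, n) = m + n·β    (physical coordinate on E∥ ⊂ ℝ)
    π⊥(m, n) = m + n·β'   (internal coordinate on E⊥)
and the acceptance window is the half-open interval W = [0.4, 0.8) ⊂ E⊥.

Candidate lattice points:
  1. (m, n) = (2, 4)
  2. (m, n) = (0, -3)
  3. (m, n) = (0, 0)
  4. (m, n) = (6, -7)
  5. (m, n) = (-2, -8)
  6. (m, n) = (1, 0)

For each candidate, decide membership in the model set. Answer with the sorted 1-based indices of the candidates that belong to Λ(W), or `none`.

1, 5

Compute β' = (3−√13)/2 = -0.3028, so π⊥(m,n) = m -0.3028·n.
#1 (2,4): internal coord 2 + (4)·β' = +0.7889; +0.7889 ∈ [0.4, 0.8) → IN Λ
#2 (0,-3): internal coord 0 + (-3)·β' = +0.9083; +0.9083 ∉ [0.4, 0.8) → out
#3 (0,0): internal coord 0 + (0)·β' = +0.0000; +0.0000 ∉ [0.4, 0.8) → out
#4 (6,-7): internal coord 6 + (-7)·β' = +8.1194; +8.1194 ∉ [0.4, 0.8) → out
#5 (-2,-8): internal coord -2 + (-8)·β' = +0.4222; +0.4222 ∈ [0.4, 0.8) → IN Λ
#6 (1,0): internal coord 1 + (0)·β' = +1.0000; +1.0000 ∉ [0.4, 0.8) → out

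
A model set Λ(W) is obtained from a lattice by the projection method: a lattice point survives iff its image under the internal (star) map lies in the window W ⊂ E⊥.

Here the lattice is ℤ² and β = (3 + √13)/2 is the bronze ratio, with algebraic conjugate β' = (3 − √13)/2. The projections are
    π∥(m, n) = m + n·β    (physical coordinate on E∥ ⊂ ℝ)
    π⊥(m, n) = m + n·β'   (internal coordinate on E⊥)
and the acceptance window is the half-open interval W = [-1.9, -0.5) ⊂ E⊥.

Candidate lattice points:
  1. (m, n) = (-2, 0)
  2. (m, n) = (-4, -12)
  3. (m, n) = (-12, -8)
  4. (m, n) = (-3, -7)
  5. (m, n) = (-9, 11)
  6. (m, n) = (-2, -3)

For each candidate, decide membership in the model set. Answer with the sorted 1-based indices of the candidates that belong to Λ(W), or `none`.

4, 6

Numerically β ≈ 3.30278 and β' = −1/β ≈ -0.30278.
candidate 1: (m,n)=(-2,0) → π∥ = -2+0·β ≈ -2.00000, π⊥ = -2+0·β' ≈ -2.00000 ∉ [-1.9, -0.5) ⇒ out
candidate 2: (m,n)=(-4,-12) → π∥ = -4-12·β ≈ -43.63331, π⊥ = -4-12·β' ≈ -0.36669 ∉ [-1.9, -0.5) ⇒ out
candidate 3: (m,n)=(-12,-8) → π∥ = -12-8·β ≈ -38.42221, π⊥ = -12-8·β' ≈ -9.57779 ∉ [-1.9, -0.5) ⇒ out
candidate 4: (m,n)=(-3,-7) → π∥ = -3-7·β ≈ -26.11943, π⊥ = -3-7·β' ≈ -0.88057 ∈ [-1.9, -0.5) ⇒ IN Λ
candidate 5: (m,n)=(-9,11) → π∥ = -9+11·β ≈ 27.33053, π⊥ = -9+11·β' ≈ -12.33053 ∉ [-1.9, -0.5) ⇒ out
candidate 6: (m,n)=(-2,-3) → π∥ = -2-3·β ≈ -11.90833, π⊥ = -2-3·β' ≈ -1.09167 ∈ [-1.9, -0.5) ⇒ IN Λ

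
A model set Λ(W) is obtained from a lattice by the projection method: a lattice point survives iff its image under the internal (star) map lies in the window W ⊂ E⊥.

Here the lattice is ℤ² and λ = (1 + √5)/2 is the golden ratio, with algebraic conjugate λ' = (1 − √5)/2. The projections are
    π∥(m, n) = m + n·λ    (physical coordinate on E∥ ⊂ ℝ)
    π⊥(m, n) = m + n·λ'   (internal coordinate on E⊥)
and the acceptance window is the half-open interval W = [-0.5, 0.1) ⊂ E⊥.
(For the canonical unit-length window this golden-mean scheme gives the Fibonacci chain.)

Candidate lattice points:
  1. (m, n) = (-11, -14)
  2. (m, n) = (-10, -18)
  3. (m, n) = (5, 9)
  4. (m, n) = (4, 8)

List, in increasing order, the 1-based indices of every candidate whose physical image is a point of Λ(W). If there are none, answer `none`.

λ' = (1−√5)/2 ≈ -0.61803.
[1] lift (-11,-14): star map gives -2.34752; window check -0.5 ≤ -2.34752 < 0.1 is false → out
[2] lift (-10,-18): star map gives 1.12461; window check -0.5 ≤ 1.12461 < 0.1 is false → out
[3] lift (5,9): star map gives -0.56231; window check -0.5 ≤ -0.56231 < 0.1 is false → out
[4] lift (4,8): star map gives -0.94427; window check -0.5 ≤ -0.94427 < 0.1 is false → out

none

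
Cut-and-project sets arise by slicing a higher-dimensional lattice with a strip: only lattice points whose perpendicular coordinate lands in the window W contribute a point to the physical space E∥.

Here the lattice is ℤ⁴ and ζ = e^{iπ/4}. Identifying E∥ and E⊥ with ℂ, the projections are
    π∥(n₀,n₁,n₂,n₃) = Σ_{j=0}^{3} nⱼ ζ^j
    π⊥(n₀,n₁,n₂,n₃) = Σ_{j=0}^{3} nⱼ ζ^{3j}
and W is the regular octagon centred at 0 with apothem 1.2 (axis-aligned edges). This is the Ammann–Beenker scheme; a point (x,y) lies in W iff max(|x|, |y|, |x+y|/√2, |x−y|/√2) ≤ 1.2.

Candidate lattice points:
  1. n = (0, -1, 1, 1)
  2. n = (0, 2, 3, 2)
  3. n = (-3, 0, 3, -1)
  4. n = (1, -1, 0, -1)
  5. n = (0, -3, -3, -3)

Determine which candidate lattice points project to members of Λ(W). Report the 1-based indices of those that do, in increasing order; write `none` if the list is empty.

2

π⊥(n) = n₀ + n₁ζ³ + n₂ζ⁶ + n₃ζ⁹ where ζ = e^{iπ/4}.
#1 (0, -1, 1, 1): internal (1.4142, -1.0000); octagon support 1.7071 vs apothem 1.2 → ∉ W
#2 (0, 2, 3, 2): internal (0.0000, -0.1716); octagon support 0.1716 vs apothem 1.2 → ∈ W
#3 (-3, 0, 3, -1): internal (-3.7071, -3.7071); octagon support 5.2426 vs apothem 1.2 → ∉ W
#4 (1, -1, 0, -1): internal (1.0000, -1.4142); octagon support 1.7071 vs apothem 1.2 → ∉ W
#5 (0, -3, -3, -3): internal (0.0000, -1.2426); octagon support 1.2426 vs apothem 1.2 → ∉ W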